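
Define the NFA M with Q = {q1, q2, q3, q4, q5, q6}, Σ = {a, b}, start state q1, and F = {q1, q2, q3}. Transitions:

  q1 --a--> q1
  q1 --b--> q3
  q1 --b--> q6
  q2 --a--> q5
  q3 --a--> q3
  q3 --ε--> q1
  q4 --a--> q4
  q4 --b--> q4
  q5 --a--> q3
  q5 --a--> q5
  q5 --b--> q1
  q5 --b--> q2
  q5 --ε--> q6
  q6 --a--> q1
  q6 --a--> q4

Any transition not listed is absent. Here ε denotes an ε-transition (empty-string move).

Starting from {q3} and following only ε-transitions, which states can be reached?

{q1, q3}

Begin with {q3}.
ε-move q3 → q1; add q1.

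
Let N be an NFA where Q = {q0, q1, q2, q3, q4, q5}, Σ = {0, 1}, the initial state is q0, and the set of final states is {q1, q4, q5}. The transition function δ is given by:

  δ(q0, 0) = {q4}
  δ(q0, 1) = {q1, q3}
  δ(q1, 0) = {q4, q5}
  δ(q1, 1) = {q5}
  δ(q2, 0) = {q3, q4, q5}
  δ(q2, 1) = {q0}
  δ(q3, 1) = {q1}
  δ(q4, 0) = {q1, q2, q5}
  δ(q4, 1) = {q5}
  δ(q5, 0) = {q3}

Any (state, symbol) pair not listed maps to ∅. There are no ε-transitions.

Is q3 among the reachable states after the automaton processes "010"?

Start in {q0}.
Read '0': {q0} → {q4}.
Read '1': {q4} → {q5}.
Read '0': {q5} → {q3}.
State q3 is in {q3}.

Yes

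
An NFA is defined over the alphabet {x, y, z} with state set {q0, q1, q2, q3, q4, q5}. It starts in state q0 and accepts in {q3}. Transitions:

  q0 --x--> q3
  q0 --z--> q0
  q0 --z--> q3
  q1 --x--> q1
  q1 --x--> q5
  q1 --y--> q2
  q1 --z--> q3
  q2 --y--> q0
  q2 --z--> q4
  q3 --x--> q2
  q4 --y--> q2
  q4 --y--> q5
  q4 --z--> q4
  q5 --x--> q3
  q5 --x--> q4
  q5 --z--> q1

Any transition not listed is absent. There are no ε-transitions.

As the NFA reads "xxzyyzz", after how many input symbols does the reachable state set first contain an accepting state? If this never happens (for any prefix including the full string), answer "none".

Start in {q0}.
Read 'x': q0→{q3}; now {q3}.
None of the earlier sets intersect F, but {q3} does.

1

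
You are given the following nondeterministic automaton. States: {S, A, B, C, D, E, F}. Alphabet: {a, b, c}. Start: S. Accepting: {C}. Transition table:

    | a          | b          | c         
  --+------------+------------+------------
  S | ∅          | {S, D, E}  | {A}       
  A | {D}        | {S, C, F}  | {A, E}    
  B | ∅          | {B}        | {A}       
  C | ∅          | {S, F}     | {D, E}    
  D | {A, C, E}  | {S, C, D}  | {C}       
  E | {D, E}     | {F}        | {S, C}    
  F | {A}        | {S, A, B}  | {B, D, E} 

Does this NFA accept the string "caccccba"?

Start in {S}.
Read 'c': S→{A}; now {A}.
Read 'a': A→{D}; now {D}.
Read 'c': D→{C}; now {C}.
Read 'c': C→{D, E}; now {D, E}.
Read 'c': D→{C}, E→{S, C}; now {S, C}.
Read 'c': S→{A}, C→{D, E}; now {A, D, E}.
Read 'b': A→{S, C, F}, D→{S, C, D}, E→{F}; now {S, C, D, F}.
Read 'a': S→∅, C→∅, D→{A, C, E}, F→{A}; now {A, C, E}.
The final set {A, C, E} contains the accepting state C.

Yes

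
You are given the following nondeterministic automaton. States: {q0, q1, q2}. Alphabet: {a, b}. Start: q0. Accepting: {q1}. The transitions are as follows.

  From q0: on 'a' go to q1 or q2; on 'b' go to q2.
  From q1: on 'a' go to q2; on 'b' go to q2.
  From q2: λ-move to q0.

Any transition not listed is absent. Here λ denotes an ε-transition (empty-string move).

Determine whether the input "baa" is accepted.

Start in {q0}.
Read 'b': q0→{q2}; union {q2}; ε-closure = {q0, q2}.
Read 'a': q0→{q1, q2}, q2→∅; union {q1, q2}; ε-closure = {q0, q1, q2}.
Read 'a': q0→{q1, q2}, q1→{q2}, q2→∅; union {q1, q2}; ε-closure = {q0, q1, q2}.
The final set {q0, q1, q2} contains the accepting state q1.

Yes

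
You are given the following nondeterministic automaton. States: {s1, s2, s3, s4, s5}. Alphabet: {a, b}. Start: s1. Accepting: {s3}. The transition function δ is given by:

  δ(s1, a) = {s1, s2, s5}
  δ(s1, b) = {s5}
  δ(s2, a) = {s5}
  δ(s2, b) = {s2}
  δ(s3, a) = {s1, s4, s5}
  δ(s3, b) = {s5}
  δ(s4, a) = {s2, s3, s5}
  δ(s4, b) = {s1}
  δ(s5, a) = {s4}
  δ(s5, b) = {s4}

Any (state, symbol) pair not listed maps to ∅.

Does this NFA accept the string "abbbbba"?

Yes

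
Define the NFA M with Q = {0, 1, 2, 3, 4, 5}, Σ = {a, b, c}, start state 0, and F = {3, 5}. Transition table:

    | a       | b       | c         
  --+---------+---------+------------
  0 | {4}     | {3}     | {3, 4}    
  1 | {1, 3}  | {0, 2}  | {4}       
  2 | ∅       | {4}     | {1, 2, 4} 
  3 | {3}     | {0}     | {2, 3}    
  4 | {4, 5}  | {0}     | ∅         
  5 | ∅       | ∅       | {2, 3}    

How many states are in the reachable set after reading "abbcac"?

Start in {0}.
Read 'a': {0} → {4}.
Read 'b': {4} → {0}.
Read 'b': {0} → {3}.
Read 'c': {3} → {2, 3}.
Read 'a': {2, 3} → {3}.
Read 'c': {3} → {2, 3}.
That set has 2 states.

2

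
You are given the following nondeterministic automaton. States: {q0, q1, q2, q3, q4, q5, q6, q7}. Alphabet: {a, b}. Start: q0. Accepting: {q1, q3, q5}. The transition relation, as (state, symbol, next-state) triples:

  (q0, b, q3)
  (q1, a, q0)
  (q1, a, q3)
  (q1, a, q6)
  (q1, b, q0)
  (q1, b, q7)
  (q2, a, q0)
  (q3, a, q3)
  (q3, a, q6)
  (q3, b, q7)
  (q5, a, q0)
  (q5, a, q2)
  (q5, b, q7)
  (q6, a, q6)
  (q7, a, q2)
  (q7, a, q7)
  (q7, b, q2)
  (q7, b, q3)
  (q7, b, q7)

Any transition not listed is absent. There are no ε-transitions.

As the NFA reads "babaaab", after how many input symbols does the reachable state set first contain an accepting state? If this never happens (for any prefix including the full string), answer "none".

1

Start in {q0}.
Read 'b': {q0} → {q3}.
None of the earlier sets intersect F, but {q3} does.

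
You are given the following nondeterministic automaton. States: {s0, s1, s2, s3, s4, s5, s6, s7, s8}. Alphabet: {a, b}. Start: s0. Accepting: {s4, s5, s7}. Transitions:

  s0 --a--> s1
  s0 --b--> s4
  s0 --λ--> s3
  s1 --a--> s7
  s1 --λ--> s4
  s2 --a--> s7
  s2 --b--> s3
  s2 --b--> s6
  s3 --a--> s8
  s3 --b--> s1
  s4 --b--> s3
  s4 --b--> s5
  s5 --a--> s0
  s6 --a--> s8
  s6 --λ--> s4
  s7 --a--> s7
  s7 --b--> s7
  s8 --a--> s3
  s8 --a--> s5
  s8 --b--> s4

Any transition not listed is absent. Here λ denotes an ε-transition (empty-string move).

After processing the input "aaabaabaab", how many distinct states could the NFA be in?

Start: ε-closure({s0}) = {s0, s3}.
Read 'a': {s0, s3} → {s1, s4, s8}.
Read 'a': {s1, s4, s8} → {s3, s5, s7}.
Read 'a': {s3, s5, s7} → {s0, s3, s7, s8}.
Read 'b': {s0, s3, s7, s8} → {s1, s4, s7}.
Read 'a': {s1, s4, s7} → {s7}.
Read 'a': {s7} → {s7}.
Read 'b': {s7} → {s7}.
Read 'a': {s7} → {s7}.
Read 'a': {s7} → {s7}.
Read 'b': {s7} → {s7}.
That set has 1 state.

1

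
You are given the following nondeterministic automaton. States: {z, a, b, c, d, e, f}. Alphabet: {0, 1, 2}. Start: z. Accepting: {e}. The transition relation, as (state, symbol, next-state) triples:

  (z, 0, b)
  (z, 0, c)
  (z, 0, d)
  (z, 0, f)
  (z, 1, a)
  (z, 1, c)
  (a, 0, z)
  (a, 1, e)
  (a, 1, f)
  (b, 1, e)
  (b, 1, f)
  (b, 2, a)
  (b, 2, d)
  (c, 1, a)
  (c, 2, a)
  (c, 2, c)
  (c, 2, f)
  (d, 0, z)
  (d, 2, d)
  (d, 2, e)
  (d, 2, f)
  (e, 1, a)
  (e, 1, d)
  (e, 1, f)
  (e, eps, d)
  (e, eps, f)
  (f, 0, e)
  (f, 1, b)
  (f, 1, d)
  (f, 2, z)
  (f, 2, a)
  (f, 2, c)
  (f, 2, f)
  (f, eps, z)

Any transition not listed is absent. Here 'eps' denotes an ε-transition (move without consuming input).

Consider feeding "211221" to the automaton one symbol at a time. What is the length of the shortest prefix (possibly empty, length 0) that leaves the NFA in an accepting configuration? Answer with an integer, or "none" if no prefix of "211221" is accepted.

none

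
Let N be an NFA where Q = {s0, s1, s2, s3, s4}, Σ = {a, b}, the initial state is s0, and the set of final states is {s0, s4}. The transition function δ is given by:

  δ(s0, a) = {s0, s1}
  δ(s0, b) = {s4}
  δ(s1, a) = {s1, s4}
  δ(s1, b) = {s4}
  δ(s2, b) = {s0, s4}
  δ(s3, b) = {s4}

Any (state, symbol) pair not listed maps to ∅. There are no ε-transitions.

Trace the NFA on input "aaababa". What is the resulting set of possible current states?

Start in {s0}.
Read 'a': {s0} → {s0, s1}.
Read 'a': {s0, s1} → {s0, s1, s4}.
Read 'a': {s0, s1, s4} → {s0, s1, s4}.
Read 'b': {s0, s1, s4} → {s4}.
Read 'a': {s4} → ∅.
The set is empty and remains empty for the remaining 2 symbols.

∅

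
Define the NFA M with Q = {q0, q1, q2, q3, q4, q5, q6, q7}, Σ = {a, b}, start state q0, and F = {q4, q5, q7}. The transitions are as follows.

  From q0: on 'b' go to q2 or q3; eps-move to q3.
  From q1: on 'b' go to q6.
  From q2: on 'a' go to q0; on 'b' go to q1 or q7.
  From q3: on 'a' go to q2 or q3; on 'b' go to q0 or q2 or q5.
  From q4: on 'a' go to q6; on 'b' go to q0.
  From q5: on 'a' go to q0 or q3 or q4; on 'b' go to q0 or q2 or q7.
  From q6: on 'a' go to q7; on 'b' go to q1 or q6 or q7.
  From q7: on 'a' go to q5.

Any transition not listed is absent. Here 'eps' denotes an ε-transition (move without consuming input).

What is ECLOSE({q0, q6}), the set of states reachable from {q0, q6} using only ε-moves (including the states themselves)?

{q0, q3, q6}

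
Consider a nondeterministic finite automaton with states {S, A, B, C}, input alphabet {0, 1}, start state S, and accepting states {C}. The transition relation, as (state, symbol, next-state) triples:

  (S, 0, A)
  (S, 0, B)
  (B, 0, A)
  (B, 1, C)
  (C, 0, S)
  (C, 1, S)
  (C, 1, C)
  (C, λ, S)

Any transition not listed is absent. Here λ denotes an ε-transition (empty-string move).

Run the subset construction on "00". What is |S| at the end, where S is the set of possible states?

Start in {S}.
Read '0': {S} → {A, B}.
Read '0': {A, B} → {A}.
That set has 1 state.

1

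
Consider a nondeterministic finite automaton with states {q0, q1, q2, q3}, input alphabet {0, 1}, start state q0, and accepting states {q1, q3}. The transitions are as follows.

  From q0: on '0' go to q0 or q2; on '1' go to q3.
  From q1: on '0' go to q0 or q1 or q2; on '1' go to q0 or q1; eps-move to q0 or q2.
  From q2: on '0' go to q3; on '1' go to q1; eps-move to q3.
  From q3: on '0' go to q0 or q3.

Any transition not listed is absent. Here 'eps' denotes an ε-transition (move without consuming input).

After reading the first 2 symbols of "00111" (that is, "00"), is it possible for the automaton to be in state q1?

Start in {q0}.
Read '0': q0→{q0, q2}; union {q0, q2}; ε-closure = {q0, q2, q3}.
Read '0': q0→{q0, q2}, q2→{q3}, q3→{q0, q3}; now {q0, q2, q3}.
State q1 is not in {q0, q2, q3}.

No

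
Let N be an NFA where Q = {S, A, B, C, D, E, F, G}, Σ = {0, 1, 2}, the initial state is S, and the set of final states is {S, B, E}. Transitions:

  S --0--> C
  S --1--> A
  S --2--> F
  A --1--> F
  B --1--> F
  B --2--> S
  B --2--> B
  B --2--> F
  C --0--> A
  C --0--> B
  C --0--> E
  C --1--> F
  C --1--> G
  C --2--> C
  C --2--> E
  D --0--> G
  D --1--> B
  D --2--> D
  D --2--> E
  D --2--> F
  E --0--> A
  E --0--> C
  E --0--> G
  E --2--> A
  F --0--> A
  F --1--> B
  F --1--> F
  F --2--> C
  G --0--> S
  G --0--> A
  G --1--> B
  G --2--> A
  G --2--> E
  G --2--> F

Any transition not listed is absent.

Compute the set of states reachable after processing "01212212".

Start in {S}.
Read '0': {S} → {C}.
Read '1': {C} → {F, G}.
Read '2': {F, G} → {A, C, E, F}.
Read '1': {A, C, E, F} → {B, F, G}.
Read '2': {B, F, G} → {S, A, B, C, E, F}.
Read '2': {S, A, B, C, E, F} → {S, A, B, C, E, F}.
Read '1': {S, A, B, C, E, F} → {A, B, F, G}.
Read '2': {A, B, F, G} → {S, A, B, C, E, F}.

{S, A, B, C, E, F}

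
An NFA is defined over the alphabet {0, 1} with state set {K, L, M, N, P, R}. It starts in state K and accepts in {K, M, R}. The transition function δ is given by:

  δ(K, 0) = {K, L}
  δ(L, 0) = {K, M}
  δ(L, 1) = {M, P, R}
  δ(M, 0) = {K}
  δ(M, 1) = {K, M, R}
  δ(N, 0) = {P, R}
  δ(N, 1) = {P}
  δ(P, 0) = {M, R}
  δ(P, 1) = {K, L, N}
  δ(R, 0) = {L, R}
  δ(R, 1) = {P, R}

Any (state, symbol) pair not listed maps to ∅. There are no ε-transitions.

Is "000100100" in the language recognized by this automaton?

Yes

Start in {K}.
Read '0': K→{K, L}; now {K, L}.
Read '0': K→{K, L}, L→{K, M}; now {K, L, M}.
Read '0': K→{K, L}, L→{K, M}, M→{K}; now {K, L, M}.
Read '1': K→∅, L→{M, P, R}, M→{K, M, R}; now {K, M, P, R}.
Read '0': K→{K, L}, M→{K}, P→{M, R}, R→{L, R}; now {K, L, M, R}.
Read '0': K→{K, L}, L→{K, M}, M→{K}, R→{L, R}; now {K, L, M, R}.
Read '1': K→∅, L→{M, P, R}, M→{K, M, R}, R→{P, R}; now {K, M, P, R}.
Read '0': K→{K, L}, M→{K}, P→{M, R}, R→{L, R}; now {K, L, M, R}.
Read '0': K→{K, L}, L→{K, M}, M→{K}, R→{L, R}; now {K, L, M, R}.
The final set {K, L, M, R} contains the accepting states K, M, R.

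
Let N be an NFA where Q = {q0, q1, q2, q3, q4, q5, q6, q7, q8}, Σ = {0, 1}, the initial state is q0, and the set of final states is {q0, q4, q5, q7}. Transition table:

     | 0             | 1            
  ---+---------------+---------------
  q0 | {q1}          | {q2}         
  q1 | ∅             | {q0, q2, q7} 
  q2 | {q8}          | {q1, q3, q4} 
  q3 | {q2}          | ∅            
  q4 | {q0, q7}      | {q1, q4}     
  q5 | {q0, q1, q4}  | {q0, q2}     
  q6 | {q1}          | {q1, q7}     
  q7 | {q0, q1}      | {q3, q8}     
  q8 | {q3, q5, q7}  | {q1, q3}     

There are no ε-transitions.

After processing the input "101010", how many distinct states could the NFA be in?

3

Start in {q0}.
Read '1': q0→{q2}; now {q2}.
Read '0': q2→{q8}; now {q8}.
Read '1': q8→{q1, q3}; now {q1, q3}.
Read '0': q1→∅, q3→{q2}; now {q2}.
Read '1': q2→{q1, q3, q4}; now {q1, q3, q4}.
Read '0': q1→∅, q3→{q2}, q4→{q0, q7}; now {q0, q2, q7}.
That set has 3 states.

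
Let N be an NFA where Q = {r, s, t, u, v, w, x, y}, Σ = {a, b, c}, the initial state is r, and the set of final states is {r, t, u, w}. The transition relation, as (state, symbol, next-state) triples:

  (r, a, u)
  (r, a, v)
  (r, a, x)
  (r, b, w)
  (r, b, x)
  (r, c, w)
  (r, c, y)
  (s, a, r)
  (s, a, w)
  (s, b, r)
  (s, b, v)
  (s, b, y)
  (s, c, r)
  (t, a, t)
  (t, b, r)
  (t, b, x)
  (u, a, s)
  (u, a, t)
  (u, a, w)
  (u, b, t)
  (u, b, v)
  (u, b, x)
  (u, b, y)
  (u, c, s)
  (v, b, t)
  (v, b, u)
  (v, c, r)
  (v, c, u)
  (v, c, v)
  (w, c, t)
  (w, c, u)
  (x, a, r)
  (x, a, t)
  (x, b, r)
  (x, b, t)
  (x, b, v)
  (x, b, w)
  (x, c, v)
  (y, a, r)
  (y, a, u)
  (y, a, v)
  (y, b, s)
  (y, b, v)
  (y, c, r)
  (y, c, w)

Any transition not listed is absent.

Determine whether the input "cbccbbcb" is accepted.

Yes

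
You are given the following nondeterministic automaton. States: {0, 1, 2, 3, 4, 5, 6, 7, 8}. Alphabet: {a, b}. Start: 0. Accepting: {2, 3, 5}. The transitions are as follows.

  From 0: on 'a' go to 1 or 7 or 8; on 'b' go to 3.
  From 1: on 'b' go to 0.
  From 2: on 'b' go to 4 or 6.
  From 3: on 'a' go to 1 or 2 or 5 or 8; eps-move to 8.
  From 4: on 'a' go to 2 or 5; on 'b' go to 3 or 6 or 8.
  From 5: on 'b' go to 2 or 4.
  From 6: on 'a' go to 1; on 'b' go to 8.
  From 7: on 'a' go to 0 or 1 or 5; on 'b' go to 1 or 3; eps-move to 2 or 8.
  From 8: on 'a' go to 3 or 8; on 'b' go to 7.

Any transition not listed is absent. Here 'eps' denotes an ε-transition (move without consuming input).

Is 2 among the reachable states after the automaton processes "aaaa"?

Start in {0}.
Read 'a': 0→{1, 7, 8}; union {1, 7, 8}; ε-closure = {1, 2, 7, 8}.
Read 'a': 1→∅, 2→∅, 7→{0, 1, 5}, 8→{3, 8}; now {0, 1, 3, 5, 8}.
Read 'a': 0→{1, 7, 8}, 1→∅, 3→{1, 2, 5, 8}, 5→∅, 8→{3, 8}; now {1, 2, 3, 5, 7, 8}.
Read 'a': 1→∅, 2→∅, 3→{1, 2, 5, 8}, 5→∅, 7→{0, 1, 5}, 8→{3, 8}; now {0, 1, 2, 3, 5, 8}.
State 2 is in {0, 1, 2, 3, 5, 8}.

Yes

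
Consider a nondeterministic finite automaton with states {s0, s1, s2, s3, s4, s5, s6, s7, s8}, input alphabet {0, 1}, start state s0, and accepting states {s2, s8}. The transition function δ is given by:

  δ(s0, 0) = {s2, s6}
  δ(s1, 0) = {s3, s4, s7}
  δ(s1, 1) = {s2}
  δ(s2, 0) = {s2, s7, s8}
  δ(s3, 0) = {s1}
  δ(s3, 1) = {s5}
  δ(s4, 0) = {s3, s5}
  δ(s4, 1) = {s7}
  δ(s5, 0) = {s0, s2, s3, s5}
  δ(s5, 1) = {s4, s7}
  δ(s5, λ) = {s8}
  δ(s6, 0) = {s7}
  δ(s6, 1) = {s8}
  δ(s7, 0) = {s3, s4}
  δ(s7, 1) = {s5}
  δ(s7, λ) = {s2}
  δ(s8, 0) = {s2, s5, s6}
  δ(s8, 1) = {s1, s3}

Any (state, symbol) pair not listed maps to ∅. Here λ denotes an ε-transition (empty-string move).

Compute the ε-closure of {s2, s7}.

{s2, s7}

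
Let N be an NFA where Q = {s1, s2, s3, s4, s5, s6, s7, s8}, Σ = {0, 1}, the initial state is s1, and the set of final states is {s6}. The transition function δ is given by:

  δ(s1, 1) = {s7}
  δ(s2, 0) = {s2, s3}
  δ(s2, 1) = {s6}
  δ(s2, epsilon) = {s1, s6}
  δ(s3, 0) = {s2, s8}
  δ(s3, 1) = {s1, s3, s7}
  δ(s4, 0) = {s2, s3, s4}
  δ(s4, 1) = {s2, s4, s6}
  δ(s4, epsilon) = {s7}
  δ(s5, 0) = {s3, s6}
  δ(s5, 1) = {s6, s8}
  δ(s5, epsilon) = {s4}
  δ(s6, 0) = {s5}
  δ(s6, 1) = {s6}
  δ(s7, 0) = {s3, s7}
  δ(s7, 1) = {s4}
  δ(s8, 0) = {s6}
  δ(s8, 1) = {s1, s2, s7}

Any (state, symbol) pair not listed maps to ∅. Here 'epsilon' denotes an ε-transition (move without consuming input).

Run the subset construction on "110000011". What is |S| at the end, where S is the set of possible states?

6

Start in {s1}.
Read '1': s1→{s7}; now {s7}.
Read '1': s7→{s4}; union {s4}; ε-closure = {s4, s7}.
Read '0': s4→{s2, s3, s4}, s7→{s3, s7}; union {s2, s3, s4, s7}; ε-closure = {s1, s2, s3, s4, s6, s7}.
Read '0': s1→∅, s2→{s2, s3}, s3→{s2, s8}, s4→{s2, s3, s4}, s6→{s5}, s7→{s3, s7}; union {s2, s3, s4, s5, s7, s8}; ε-closure = {s1, s2, s3, s4, s5, s6, s7, s8}.
Read '0': s1→∅, s2→{s2, s3}, s3→{s2, s8}, s4→{s2, s3, s4}, s5→{s3, s6}, s6→{s5}, s7→{s3, s7}, s8→{s6}; union {s2, s3, s4, s5, s6, s7, s8}; ε-closure = {s1, s2, s3, s4, s5, s6, s7, s8}.
Read '0': s1→∅, s2→{s2, s3}, s3→{s2, s8}, s4→{s2, s3, s4}, s5→{s3, s6}, s6→{s5}, s7→{s3, s7}, s8→{s6}; union {s2, s3, s4, s5, s6, s7, s8}; ε-closure = {s1, s2, s3, s4, s5, s6, s7, s8}.
Read '0': s1→∅, s2→{s2, s3}, s3→{s2, s8}, s4→{s2, s3, s4}, s5→{s3, s6}, s6→{s5}, s7→{s3, s7}, s8→{s6}; union {s2, s3, s4, s5, s6, s7, s8}; ε-closure = {s1, s2, s3, s4, s5, s6, s7, s8}.
Read '1': s1→{s7}, s2→{s6}, s3→{s1, s3, s7}, s4→{s2, s4, s6}, s5→{s6, s8}, s6→{s6}, s7→{s4}, s8→{s1, s2, s7}; now {s1, s2, s3, s4, s6, s7, s8}.
Read '1': s1→{s7}, s2→{s6}, s3→{s1, s3, s7}, s4→{s2, s4, s6}, s6→{s6}, s7→{s4}, s8→{s1, s2, s7}; now {s1, s2, s3, s4, s6, s7}.
That set has 6 states.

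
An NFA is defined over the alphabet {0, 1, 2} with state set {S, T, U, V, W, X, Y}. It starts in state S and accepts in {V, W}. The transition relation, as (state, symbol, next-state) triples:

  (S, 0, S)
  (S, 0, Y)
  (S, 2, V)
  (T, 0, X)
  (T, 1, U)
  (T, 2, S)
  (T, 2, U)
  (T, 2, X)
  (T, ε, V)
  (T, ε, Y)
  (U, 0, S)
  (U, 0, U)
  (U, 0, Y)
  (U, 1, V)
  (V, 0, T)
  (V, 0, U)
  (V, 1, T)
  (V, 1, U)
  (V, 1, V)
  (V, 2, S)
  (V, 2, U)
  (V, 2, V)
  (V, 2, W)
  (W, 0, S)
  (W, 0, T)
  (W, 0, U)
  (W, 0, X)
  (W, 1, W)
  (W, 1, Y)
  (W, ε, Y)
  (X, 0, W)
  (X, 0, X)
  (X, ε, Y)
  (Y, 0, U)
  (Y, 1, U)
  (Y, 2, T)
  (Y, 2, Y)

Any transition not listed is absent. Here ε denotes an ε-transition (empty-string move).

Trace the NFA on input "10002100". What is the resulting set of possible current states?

∅

Start in {S}.
Read '1': {S} → ∅.
The set is empty and remains empty for the remaining 7 symbols.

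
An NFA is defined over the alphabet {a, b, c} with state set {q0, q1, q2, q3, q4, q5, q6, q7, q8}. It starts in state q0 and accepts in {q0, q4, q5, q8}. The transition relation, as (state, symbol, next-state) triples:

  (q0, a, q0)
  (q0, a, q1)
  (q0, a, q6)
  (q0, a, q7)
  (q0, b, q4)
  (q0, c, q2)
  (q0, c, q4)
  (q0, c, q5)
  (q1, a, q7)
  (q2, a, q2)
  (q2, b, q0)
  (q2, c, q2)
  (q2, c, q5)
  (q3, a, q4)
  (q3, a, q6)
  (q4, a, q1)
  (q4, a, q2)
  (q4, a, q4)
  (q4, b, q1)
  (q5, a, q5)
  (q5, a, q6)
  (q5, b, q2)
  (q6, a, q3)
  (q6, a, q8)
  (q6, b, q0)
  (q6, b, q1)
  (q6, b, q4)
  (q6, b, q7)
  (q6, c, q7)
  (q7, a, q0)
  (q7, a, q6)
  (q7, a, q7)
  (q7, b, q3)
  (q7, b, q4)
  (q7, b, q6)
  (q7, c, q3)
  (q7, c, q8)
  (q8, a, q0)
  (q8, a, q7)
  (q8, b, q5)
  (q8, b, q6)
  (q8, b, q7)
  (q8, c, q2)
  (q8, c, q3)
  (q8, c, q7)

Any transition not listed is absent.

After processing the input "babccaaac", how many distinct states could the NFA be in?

Start in {q0}.
Read 'b': {q0} → {q4}.
Read 'a': {q4} → {q1, q2, q4}.
Read 'b': {q1, q2, q4} → {q0, q1}.
Read 'c': {q0, q1} → {q2, q4, q5}.
Read 'c': {q2, q4, q5} → {q2, q5}.
Read 'a': {q2, q5} → {q2, q5, q6}.
Read 'a': {q2, q5, q6} → {q2, q3, q5, q6, q8}.
Read 'a': {q2, q3, q5, q6, q8} → {q0, q2, q3, q4, q5, q6, q7, q8}.
Read 'c': {q0, q2, q3, q4, q5, q6, q7, q8} → {q2, q3, q4, q5, q7, q8}.
That set has 6 states.

6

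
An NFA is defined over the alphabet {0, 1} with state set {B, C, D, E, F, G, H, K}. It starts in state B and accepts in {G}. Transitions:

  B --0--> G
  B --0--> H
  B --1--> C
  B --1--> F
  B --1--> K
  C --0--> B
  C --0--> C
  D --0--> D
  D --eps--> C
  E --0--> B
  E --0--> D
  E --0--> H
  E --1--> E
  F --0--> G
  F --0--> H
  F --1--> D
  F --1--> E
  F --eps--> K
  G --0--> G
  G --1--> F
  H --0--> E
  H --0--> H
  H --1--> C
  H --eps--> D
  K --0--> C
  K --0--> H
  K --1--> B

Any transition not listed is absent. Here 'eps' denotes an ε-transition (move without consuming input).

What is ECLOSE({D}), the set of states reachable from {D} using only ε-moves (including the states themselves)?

{C, D}

Begin with {D}.
ε-move D → C; add C.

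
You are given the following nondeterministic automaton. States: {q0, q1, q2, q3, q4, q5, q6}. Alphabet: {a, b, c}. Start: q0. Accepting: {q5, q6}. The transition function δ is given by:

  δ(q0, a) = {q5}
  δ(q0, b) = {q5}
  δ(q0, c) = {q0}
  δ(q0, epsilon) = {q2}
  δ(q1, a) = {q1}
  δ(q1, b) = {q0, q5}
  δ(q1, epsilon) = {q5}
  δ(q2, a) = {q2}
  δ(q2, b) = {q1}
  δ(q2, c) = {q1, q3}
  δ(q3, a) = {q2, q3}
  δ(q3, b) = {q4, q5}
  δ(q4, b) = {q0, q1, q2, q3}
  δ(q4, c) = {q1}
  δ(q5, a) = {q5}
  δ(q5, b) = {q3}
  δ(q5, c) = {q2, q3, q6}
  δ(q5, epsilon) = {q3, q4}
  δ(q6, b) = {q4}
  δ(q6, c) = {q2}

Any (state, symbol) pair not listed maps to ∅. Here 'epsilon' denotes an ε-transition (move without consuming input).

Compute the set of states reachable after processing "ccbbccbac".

{q1, q2, q3, q4, q5, q6}

Start: ε-closure({q0}) = {q0, q2}.
Read 'c': {q0, q2} → {q0, q1, q2, q3, q4, q5}.
Read 'c': {q0, q1, q2, q3, q4, q5} → {q0, q1, q2, q3, q4, q5, q6}.
Read 'b': {q0, q1, q2, q3, q4, q5, q6} → {q0, q1, q2, q3, q4, q5}.
Read 'b': {q0, q1, q2, q3, q4, q5} → {q0, q1, q2, q3, q4, q5}.
Read 'c': {q0, q1, q2, q3, q4, q5} → {q0, q1, q2, q3, q4, q5, q6}.
Read 'c': {q0, q1, q2, q3, q4, q5, q6} → {q0, q1, q2, q3, q4, q5, q6}.
Read 'b': {q0, q1, q2, q3, q4, q5, q6} → {q0, q1, q2, q3, q4, q5}.
Read 'a': {q0, q1, q2, q3, q4, q5} → {q1, q2, q3, q4, q5}.
Read 'c': {q1, q2, q3, q4, q5} → {q1, q2, q3, q4, q5, q6}.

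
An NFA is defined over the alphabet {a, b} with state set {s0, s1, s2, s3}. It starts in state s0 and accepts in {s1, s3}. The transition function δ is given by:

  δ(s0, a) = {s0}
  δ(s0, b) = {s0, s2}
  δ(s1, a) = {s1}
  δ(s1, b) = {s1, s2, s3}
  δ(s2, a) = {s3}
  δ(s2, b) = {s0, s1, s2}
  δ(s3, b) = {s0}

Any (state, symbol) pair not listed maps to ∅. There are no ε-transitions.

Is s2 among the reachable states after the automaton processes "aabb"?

Start in {s0}.
Read 'a': {s0} → {s0}.
Read 'a': {s0} → {s0}.
Read 'b': {s0} → {s0, s2}.
Read 'b': {s0, s2} → {s0, s1, s2}.
State s2 is in {s0, s1, s2}.

Yes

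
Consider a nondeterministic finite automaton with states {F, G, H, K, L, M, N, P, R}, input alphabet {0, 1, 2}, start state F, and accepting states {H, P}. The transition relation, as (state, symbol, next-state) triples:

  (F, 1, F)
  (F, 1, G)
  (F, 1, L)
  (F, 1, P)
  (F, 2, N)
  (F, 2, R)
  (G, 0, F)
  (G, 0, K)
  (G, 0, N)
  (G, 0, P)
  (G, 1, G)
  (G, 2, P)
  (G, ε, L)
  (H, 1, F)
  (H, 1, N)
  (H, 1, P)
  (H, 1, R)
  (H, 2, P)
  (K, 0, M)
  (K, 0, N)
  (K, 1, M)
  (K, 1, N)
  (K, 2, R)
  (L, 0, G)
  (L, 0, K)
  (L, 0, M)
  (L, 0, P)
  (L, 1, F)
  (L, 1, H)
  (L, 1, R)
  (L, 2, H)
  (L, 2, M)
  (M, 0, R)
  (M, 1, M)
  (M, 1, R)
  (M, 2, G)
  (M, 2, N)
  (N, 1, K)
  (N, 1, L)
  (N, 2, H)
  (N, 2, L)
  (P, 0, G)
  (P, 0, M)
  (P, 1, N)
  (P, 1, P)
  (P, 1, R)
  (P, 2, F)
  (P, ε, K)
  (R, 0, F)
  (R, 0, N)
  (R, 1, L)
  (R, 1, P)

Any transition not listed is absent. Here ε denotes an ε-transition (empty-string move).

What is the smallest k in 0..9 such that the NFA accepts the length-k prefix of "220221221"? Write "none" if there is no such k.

Start in {F}.
Read '2': F→{N, R}; now {N, R}.
Read '2': N→{H, L}, R→∅; now {H, L}.
None of the earlier sets intersect F, but {H, L} does.

2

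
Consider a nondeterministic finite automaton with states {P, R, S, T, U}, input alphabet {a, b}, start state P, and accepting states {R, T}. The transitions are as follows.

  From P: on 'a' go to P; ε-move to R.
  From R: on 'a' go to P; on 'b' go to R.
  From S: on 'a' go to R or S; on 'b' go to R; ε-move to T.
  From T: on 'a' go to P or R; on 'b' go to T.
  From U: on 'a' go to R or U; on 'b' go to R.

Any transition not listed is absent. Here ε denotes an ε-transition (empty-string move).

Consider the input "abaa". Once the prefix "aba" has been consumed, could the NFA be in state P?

Yes

Start: ε-closure({P}) = {P, R}.
Read 'a': P→{P}, R→{P}; union {P}; ε-closure = {P, R}.
Read 'b': P→∅, R→{R}; now {R}.
Read 'a': R→{P}; union {P}; ε-closure = {P, R}.
State P is in {P, R}.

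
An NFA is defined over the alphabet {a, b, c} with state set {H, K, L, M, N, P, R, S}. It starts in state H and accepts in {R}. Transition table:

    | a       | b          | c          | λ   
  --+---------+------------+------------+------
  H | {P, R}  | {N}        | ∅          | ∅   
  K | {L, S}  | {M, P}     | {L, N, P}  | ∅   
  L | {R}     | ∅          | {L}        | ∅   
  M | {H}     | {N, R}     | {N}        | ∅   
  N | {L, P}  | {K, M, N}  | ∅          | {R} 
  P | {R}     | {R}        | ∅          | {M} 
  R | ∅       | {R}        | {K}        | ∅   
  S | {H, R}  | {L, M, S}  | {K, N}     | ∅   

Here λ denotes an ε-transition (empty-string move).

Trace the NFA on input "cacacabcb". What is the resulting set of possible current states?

Start in {H}.
Read 'c': H→∅; now ∅.
The set is empty and remains empty for the remaining 8 symbols.

∅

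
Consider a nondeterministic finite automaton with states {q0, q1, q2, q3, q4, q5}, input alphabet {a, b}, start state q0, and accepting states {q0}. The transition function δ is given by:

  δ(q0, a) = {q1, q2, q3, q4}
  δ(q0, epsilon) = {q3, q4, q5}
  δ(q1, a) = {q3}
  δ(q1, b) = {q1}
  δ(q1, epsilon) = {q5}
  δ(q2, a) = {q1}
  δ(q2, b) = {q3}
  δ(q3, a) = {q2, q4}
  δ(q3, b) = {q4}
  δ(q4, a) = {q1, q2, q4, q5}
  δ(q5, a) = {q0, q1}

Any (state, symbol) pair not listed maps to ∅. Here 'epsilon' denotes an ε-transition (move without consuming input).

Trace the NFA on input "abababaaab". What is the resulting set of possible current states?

{q1, q3, q4, q5}

Start: ε-closure({q0}) = {q0, q3, q4, q5}.
Read 'a': q0→{q1, q2, q3, q4}, q3→{q2, q4}, q4→{q1, q2, q4, q5}, q5→{q0, q1}; now {q0, q1, q2, q3, q4, q5}.
Read 'b': q0→∅, q1→{q1}, q2→{q3}, q3→{q4}, q4→∅, q5→∅; union {q1, q3, q4}; ε-closure = {q1, q3, q4, q5}.
Read 'a': q1→{q3}, q3→{q2, q4}, q4→{q1, q2, q4, q5}, q5→{q0, q1}; now {q0, q1, q2, q3, q4, q5}.
Read 'b': q0→∅, q1→{q1}, q2→{q3}, q3→{q4}, q4→∅, q5→∅; union {q1, q3, q4}; ε-closure = {q1, q3, q4, q5}.
Read 'a': q1→{q3}, q3→{q2, q4}, q4→{q1, q2, q4, q5}, q5→{q0, q1}; now {q0, q1, q2, q3, q4, q5}.
Read 'b': q0→∅, q1→{q1}, q2→{q3}, q3→{q4}, q4→∅, q5→∅; union {q1, q3, q4}; ε-closure = {q1, q3, q4, q5}.
Read 'a': q1→{q3}, q3→{q2, q4}, q4→{q1, q2, q4, q5}, q5→{q0, q1}; now {q0, q1, q2, q3, q4, q5}.
Read 'a': q0→{q1, q2, q3, q4}, q1→{q3}, q2→{q1}, q3→{q2, q4}, q4→{q1, q2, q4, q5}, q5→{q0, q1}; now {q0, q1, q2, q3, q4, q5}.
Read 'a': q0→{q1, q2, q3, q4}, q1→{q3}, q2→{q1}, q3→{q2, q4}, q4→{q1, q2, q4, q5}, q5→{q0, q1}; now {q0, q1, q2, q3, q4, q5}.
Read 'b': q0→∅, q1→{q1}, q2→{q3}, q3→{q4}, q4→∅, q5→∅; union {q1, q3, q4}; ε-closure = {q1, q3, q4, q5}.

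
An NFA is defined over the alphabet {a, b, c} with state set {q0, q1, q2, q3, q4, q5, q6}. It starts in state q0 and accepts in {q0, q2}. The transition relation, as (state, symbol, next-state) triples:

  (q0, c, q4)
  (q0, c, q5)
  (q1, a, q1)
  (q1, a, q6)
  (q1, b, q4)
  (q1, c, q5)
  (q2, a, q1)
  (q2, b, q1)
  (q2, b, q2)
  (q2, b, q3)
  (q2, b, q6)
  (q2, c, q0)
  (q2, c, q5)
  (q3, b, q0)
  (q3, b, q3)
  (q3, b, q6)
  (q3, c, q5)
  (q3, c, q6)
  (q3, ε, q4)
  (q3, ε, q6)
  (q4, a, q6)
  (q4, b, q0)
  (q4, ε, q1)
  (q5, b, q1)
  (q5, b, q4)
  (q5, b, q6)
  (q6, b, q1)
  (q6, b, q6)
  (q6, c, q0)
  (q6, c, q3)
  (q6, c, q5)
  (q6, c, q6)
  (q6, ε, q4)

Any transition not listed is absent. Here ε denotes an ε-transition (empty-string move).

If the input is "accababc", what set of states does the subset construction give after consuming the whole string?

∅

Start in {q0}.
Read 'a': {q0} → ∅.
The set is empty and remains empty for the remaining 7 symbols.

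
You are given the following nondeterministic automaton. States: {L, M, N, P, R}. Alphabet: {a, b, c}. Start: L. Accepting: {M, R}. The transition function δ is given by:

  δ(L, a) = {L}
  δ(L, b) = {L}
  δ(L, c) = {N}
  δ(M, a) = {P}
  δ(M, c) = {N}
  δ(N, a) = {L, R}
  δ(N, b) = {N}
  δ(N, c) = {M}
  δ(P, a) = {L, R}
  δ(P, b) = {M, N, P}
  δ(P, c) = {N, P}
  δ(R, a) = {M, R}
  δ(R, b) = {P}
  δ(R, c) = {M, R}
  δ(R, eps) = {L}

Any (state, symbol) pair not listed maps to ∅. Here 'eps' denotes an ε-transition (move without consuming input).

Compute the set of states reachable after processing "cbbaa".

Start in {L}.
Read 'c': L→{N}; now {N}.
Read 'b': N→{N}; now {N}.
Read 'b': N→{N}; now {N}.
Read 'a': N→{L, R}; now {L, R}.
Read 'a': L→{L}, R→{M, R}; now {L, M, R}.

{L, M, R}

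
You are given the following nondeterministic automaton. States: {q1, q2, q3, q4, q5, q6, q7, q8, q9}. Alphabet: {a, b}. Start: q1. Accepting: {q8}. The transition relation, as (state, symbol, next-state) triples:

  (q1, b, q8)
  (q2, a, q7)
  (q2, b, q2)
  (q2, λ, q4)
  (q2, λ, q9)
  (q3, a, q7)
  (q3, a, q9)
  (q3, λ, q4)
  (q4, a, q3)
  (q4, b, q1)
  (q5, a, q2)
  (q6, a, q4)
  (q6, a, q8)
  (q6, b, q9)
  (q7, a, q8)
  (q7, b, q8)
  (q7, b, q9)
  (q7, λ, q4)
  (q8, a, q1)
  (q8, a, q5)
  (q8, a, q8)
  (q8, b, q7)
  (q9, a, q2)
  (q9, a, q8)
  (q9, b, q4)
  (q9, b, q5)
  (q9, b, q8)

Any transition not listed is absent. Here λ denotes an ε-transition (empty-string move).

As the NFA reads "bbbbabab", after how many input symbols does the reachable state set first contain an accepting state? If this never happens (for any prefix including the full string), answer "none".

1

Start in {q1}.
Read 'b': {q1} → {q8}.
None of the earlier sets intersect F, but {q8} does.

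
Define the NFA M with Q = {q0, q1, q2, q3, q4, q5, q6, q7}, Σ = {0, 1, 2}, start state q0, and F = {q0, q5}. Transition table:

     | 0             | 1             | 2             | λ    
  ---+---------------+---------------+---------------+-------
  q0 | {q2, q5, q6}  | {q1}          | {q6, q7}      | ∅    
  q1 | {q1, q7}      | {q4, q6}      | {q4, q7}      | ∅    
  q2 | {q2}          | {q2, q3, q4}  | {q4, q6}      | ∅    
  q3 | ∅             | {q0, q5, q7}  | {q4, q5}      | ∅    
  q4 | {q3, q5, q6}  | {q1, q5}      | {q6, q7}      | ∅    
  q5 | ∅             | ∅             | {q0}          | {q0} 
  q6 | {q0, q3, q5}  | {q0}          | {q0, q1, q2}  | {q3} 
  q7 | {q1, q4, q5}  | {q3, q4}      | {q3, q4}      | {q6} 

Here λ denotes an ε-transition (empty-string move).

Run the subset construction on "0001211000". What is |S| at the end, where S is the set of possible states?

8

Start in {q0}.
Read '0': {q0} → {q0, q2, q3, q5, q6}.
Read '0': {q0, q2, q3, q5, q6} → {q0, q2, q3, q5, q6}.
Read '0': {q0, q2, q3, q5, q6} → {q0, q2, q3, q5, q6}.
Read '1': {q0, q2, q3, q5, q6} → {q0, q1, q2, q3, q4, q5, q6, q7}.
Read '2': {q0, q1, q2, q3, q4, q5, q6, q7} → {q0, q1, q2, q3, q4, q5, q6, q7}.
Read '1': {q0, q1, q2, q3, q4, q5, q6, q7} → {q0, q1, q2, q3, q4, q5, q6, q7}.
Read '1': {q0, q1, q2, q3, q4, q5, q6, q7} → {q0, q1, q2, q3, q4, q5, q6, q7}.
Read '0': {q0, q1, q2, q3, q4, q5, q6, q7} → {q0, q1, q2, q3, q4, q5, q6, q7}.
Read '0': {q0, q1, q2, q3, q4, q5, q6, q7} → {q0, q1, q2, q3, q4, q5, q6, q7}.
Read '0': {q0, q1, q2, q3, q4, q5, q6, q7} → {q0, q1, q2, q3, q4, q5, q6, q7}.
That set has 8 states.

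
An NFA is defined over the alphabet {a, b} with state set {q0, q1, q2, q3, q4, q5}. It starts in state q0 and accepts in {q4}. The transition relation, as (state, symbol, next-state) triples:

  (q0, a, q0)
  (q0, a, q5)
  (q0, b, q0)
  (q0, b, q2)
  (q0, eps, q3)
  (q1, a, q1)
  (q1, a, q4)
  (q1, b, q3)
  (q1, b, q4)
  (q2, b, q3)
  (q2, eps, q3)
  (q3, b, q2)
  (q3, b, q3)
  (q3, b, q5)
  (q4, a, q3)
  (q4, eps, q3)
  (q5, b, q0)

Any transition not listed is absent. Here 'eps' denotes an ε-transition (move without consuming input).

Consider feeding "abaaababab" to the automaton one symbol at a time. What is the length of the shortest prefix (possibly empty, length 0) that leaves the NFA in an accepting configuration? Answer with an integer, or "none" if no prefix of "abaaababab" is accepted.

none

Start: ε-closure({q0}) = {q0, q3}.
Read 'a': {q0, q3} → {q0, q3, q5}.
Read 'b': {q0, q3, q5} → {q0, q2, q3, q5}.
Read 'a': {q0, q2, q3, q5} → {q0, q3, q5}.
Read 'a': {q0, q3, q5} → {q0, q3, q5}.
Read 'a': {q0, q3, q5} → {q0, q3, q5}.
Read 'b': {q0, q3, q5} → {q0, q2, q3, q5}.
Read 'a': {q0, q2, q3, q5} → {q0, q3, q5}.
Read 'b': {q0, q3, q5} → {q0, q2, q3, q5}.
Read 'a': {q0, q2, q3, q5} → {q0, q3, q5}.
Read 'b': {q0, q3, q5} → {q0, q2, q3, q5}.
No reachable set along the way intersects F.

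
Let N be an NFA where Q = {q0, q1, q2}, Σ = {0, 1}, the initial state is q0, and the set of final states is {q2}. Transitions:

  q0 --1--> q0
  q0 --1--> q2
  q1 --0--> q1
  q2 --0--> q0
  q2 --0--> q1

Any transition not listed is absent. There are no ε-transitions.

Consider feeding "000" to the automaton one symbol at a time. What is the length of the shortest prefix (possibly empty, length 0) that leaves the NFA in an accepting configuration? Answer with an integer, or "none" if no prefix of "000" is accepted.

Start in {q0}.
Read '0': {q0} → ∅.
The set is empty and remains empty for the remaining 2 symbols.
No reachable set along the way intersects F.

none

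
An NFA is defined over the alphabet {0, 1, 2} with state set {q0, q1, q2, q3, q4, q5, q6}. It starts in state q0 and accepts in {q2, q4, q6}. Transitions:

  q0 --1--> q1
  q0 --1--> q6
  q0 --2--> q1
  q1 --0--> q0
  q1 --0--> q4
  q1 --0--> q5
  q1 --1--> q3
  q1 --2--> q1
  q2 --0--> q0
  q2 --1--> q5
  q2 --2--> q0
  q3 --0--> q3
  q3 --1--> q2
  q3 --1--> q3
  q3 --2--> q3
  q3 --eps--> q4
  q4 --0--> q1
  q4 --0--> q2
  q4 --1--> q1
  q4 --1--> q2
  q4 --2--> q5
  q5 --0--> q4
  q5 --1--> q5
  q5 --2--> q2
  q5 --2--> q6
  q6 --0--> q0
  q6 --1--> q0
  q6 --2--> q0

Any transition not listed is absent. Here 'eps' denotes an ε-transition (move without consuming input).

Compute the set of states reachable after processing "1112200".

{q0, q1, q2, q3, q4, q5}

Start in {q0}.
Read '1': {q0} → {q1, q6}.
Read '1': {q1, q6} → {q0, q3, q4}.
Read '1': {q0, q3, q4} → {q1, q2, q3, q4, q6}.
Read '2': {q1, q2, q3, q4, q6} → {q0, q1, q3, q4, q5}.
Read '2': {q0, q1, q3, q4, q5} → {q1, q2, q3, q4, q5, q6}.
Read '0': {q1, q2, q3, q4, q5, q6} → {q0, q1, q2, q3, q4, q5}.
Read '0': {q0, q1, q2, q3, q4, q5} → {q0, q1, q2, q3, q4, q5}.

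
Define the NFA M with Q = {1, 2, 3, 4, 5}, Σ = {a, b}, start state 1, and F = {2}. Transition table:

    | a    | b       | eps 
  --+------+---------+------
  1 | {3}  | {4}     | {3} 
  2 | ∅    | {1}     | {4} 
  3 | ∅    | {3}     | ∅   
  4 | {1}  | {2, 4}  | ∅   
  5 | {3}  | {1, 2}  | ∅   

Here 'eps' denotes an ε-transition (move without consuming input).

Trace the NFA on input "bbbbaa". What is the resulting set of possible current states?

{3}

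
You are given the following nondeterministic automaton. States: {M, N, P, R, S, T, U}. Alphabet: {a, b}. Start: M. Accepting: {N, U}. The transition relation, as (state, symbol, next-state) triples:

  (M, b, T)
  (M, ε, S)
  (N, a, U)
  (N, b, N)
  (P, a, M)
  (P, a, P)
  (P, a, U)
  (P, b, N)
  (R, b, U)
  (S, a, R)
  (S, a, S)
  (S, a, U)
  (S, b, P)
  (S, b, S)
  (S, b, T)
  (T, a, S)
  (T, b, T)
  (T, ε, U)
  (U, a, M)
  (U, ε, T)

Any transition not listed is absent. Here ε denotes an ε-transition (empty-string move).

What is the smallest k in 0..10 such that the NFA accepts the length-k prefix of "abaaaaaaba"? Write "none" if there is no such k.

1

Start: ε-closure({M}) = {M, S}.
Read 'a': M→∅, S→{R, S, U}; union {R, S, U}; ε-closure = {R, S, T, U}.
None of the earlier sets intersect F, but {R, S, T, U} does.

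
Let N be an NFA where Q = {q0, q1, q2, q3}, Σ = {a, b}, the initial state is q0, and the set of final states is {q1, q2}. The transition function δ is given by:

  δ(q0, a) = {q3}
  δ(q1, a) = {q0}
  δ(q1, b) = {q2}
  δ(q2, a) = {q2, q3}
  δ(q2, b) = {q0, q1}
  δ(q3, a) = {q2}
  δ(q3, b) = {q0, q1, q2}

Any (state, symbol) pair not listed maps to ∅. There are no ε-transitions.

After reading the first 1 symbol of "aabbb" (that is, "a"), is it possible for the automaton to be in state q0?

Start in {q0}.
Read 'a': {q0} → {q3}.
State q0 is not in {q3}.

No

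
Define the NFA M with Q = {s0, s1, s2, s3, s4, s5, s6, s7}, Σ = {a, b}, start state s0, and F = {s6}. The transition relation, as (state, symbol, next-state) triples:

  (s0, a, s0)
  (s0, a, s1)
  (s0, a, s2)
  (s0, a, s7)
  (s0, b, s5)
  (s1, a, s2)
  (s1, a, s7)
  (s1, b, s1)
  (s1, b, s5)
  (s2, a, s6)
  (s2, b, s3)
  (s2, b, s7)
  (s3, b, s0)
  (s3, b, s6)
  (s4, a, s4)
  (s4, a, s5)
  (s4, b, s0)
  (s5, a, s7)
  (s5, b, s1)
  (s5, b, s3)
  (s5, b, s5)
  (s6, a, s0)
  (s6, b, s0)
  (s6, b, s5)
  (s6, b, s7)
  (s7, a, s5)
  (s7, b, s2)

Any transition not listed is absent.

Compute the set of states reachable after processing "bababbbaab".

Start in {s0}.
Read 'b': {s0} → {s5}.
Read 'a': {s5} → {s7}.
Read 'b': {s7} → {s2}.
Read 'a': {s2} → {s6}.
Read 'b': {s6} → {s0, s5, s7}.
Read 'b': {s0, s5, s7} → {s1, s2, s3, s5}.
Read 'b': {s1, s2, s3, s5} → {s0, s1, s3, s5, s6, s7}.
Read 'a': {s0, s1, s3, s5, s6, s7} → {s0, s1, s2, s5, s7}.
Read 'a': {s0, s1, s2, s5, s7} → {s0, s1, s2, s5, s6, s7}.
Read 'b': {s0, s1, s2, s5, s6, s7} → {s0, s1, s2, s3, s5, s7}.

{s0, s1, s2, s3, s5, s7}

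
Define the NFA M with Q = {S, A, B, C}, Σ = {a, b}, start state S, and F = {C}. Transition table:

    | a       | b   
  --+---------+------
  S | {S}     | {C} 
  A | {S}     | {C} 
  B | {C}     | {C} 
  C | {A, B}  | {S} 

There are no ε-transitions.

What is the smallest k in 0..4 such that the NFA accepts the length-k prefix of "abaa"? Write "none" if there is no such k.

Start in {S}.
Read 'a': {S} → {S}.
Read 'b': {S} → {C}.
None of the earlier sets intersect F, but {C} does.

2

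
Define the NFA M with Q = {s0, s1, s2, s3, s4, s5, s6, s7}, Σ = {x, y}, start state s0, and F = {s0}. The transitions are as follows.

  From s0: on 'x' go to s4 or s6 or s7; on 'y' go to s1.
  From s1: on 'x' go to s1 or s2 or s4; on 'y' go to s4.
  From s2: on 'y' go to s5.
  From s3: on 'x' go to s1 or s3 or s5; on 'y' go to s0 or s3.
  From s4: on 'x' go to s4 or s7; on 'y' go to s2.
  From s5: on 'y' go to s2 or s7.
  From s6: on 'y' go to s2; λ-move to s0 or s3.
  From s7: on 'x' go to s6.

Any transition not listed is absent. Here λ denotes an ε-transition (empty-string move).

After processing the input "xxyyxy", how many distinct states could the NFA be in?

7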